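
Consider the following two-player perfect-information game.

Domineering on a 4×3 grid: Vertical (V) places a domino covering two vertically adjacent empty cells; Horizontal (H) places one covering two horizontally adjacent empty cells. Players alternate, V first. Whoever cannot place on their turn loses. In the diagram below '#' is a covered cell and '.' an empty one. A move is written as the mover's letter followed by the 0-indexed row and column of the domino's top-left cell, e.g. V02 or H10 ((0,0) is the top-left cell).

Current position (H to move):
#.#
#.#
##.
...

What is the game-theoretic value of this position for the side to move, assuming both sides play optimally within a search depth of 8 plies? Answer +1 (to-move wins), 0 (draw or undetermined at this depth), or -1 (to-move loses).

value(#.#/#.#/##./..., H) = -1

ply 1, H at #.#/#.#/##./... | H30=-1→#.#/#.#/##./##.*; H31=-1→#.#/#.#/##./.##
ply 2, V at #.#/#.#/##./##. | V01=+1→###/###/##./##.*; V22=+1→#.#/#.#/###/###
ply 3: ###/###/##./##. is terminal -1 (H); from #.#/#.#/##./... depth 8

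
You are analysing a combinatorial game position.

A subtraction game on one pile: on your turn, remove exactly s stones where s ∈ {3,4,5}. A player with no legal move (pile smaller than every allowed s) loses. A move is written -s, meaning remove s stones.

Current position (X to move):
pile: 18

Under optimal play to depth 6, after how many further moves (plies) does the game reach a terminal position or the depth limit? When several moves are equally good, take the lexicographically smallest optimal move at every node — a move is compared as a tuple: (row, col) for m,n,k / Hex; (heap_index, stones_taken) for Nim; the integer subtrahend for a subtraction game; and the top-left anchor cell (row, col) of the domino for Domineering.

PV length from [18]: 4 plies

p1 X@[18]: -3[15]-1* -4[14]-1 -5[13]-1
p2 O@[15]: -3[12]-1 -4[11]-1 -5[10]+1*
p3 X@[10]: -3[7]-1* -4[6]-1 -5[5]-1
p4 O@[7]: -3[4]-1 -4[3]-1 -5[2]+1*
p5 X@[2] terminal -1; root [18] d6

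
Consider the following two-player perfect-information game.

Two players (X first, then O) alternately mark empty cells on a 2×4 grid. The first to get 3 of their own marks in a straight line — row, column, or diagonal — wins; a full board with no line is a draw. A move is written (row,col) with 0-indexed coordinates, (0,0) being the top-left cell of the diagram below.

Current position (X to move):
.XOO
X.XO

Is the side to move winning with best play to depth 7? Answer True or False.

[.XOO/X.XO] X move#1: (0,0):+0/XXOO/X.XO, (1,1):+1/.XOO/XXXO*
[.XOO/XXXO] end (terminal -1, O#2); searched .XOO/X.XO to 7

X winning at [.XOO/X.XO]: True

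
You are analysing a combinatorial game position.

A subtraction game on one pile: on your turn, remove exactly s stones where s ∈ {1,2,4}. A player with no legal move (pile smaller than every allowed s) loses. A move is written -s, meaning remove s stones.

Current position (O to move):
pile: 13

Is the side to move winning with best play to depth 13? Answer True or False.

O winning at [13]: True

[13] O move#1: -1:+1/12*, -2:-1/11, -4:+1/9
[12] X move#2: -1:-1/11*, -2:-1/10, -4:-1/8
[11] O move#3: -1:-1/10, -2:+1/9*, -4:-1/7
[9] X move#4: -1:-1/8*, -2:-1/7, -4:-1/5
[8] O move#5: -1:-1/7, -2:+1/6*, -4:-1/4
[6] X move#6: -1:-1/5*, -2:-1/4, -4:-1/2
[5] O move#7: -1:-1/4, -2:+1/3*, -4:-1/1
[3] X move#8: -1:-1/2*, -2:-1/1
[2] O move#9: -1:-1/1, -2:+1/0*
[0] end (terminal -1, X#10); searched 13 to 13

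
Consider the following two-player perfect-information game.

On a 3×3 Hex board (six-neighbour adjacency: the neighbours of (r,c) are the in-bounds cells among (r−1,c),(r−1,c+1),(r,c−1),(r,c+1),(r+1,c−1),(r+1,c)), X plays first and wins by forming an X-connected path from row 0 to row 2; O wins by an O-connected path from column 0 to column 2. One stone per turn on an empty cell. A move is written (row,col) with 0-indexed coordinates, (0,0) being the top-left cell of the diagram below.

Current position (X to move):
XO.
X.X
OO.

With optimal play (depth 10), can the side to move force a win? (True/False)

X winning at [XO./X.X/OO.]: True

[XO./X.X/OO.] X move#1: (0,2):-1/XOX/X.X/OO., (1,1):-1/XO./XXX/OO., (2,2):+1/XO./X.X/OOX*
[XO./X.X/OOX] O move#2: (0,2):-1/XOO/X.X/OOX*, (1,1):-1/XO./XOX/OOX
[XOO/X.X/OOX] X move#3: (1,1):+1/XOO/XXX/OOX*
[XOO/XXX/OOX] end (terminal -1, O#4); searched XO./X.X/OO. to 10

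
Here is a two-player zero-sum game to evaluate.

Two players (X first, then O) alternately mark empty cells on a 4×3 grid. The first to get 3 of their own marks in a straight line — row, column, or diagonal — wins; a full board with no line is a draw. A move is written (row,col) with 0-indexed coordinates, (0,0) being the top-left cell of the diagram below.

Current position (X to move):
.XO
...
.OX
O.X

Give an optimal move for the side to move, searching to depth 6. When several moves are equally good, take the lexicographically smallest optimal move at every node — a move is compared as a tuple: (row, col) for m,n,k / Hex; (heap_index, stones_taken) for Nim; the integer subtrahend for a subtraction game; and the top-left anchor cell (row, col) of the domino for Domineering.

X's best at [.XO/.../.OX/O.X]: (1,2)

[.XO/.../.OX/O.X] X move#1: (0,0):-1/XXO/.../.OX/O.X, (1,0):-1/.XO/X../.OX/O.X, (1,1):-1/.XO/.X./.OX/O.X, (1,2):+1/.XO/..X/.OX/O.X*, (2,0):-1/.XO/.../XOX/O.X, (3,1):-1/.XO/.../.OX/OXX
[.XO/..X/.OX/O.X] end (terminal -1, O#2); searched .XO/.../.OX/O.X to 6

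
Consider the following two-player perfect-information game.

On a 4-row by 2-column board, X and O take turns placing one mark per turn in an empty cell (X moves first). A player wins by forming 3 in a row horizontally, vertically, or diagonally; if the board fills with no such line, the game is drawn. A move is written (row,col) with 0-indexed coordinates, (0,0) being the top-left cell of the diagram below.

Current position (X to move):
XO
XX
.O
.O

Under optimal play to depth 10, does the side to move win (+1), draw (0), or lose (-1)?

value(XO/XX/.O/.O, X) = +1

[XO/XX/.O/.O] X move#1: (2,0):+1/XO/XX/XO/.O*, (3,0):+0/XO/XX/.O/XO
[XO/XX/XO/.O] end (terminal -1, O#2); searched XO/XX/.O/.O to 10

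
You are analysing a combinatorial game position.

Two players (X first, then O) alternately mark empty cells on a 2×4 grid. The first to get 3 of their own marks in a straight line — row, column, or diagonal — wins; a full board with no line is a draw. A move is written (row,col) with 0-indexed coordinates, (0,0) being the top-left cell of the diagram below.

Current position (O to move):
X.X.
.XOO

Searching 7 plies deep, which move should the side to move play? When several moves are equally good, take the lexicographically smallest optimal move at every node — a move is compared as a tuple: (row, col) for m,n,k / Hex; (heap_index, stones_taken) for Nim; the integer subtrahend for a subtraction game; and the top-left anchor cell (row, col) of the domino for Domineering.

p1 O@[X.X./.XOO]: (0,1)[XOX./.XOO]+0* (0,3)[X.XO/.XOO]-1 (1,0)[X.X./OXOO]-1
p2 X@[XOX./.XOO]: (0,3)[XOXX/.XOO]+0* (1,0)[XOX./XXOO]+0
p3 O@[XOXX/.XOO]: (1,0)[XOXX/OXOO]+0*
p4 X@[XOXX/OXOO] terminal +0; root [X.X./.XOO] d7

O's best at [X.X./.XOO]: (0,1)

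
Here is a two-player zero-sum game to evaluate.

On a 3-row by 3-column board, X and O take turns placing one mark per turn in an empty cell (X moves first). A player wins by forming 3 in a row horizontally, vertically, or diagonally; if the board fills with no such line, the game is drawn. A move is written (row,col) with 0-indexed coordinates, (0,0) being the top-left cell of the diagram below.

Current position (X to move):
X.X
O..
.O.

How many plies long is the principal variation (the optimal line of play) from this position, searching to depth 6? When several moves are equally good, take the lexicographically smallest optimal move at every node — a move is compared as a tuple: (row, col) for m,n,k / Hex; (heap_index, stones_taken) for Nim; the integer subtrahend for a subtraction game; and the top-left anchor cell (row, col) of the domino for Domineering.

PV length from [X.X/O../.O.]: 1 ply

[X.X/O../.O.] X move#1: (0,1):+1/XXX/O../.O.*, (1,1):+1/X.X/OX./.O., (1,2):+1/X.X/O.X/.O., (2,0):+1/X.X/O../XO., (2,2):+1/X.X/O../.OX
[XXX/O../.O.] end (terminal -1, O#2); searched X.X/O../.O. to 6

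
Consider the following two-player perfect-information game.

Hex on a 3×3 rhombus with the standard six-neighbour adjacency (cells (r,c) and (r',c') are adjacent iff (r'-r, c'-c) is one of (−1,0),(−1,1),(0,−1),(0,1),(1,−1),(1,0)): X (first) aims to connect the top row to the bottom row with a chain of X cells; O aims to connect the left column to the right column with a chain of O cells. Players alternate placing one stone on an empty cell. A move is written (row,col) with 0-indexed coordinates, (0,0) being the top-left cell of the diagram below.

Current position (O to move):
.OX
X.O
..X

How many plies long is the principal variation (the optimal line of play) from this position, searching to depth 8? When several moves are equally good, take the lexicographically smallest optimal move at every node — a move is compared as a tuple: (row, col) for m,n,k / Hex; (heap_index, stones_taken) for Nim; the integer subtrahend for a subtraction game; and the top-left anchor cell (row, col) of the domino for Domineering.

PV length from [.OX/X.O/..X]: 3 plies

p1 O@[.OX/X.O/..X]: (0,0)[OOX/X.O/..X]-1 (1,1)[.OX/XOO/..X]+1* (2,0)[.OX/X.O/O.X]+1 (2,1)[.OX/X.O/.OX]-1
p2 X@[.OX/XOO/..X]: (0,0)[XOX/XOO/..X]-1* (2,0)[.OX/XOO/X.X]-1 (2,1)[.OX/XOO/.XX]-1
p3 O@[XOX/XOO/..X]: (2,0)[XOX/XOO/O.X]+1* (2,1)[XOX/XOO/.OX]-1
p4 X@[XOX/XOO/O.X] terminal -1; root [.OX/X.O/..X] d8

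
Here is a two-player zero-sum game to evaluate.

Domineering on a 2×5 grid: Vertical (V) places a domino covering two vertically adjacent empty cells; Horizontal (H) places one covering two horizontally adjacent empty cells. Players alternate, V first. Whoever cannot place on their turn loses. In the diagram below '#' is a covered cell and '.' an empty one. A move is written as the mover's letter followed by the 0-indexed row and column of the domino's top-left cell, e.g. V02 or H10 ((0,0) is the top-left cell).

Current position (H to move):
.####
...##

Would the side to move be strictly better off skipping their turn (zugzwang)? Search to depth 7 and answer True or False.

zugzwang(.####/...##, H) = False

[.####/...##] H move#1: H10:+1/.####/##.##*, H11:-1/.####/.####
[.####/##.##] end (terminal -1, V#2); searched .####/...## to 7
if H skipped the turn, V would face:
~ [.####/...##] V move#1: V00:-1/#####/#..##*
~ [#####/#..##] H move#2: H11:+1/#####/#####*
~ [#####/#####] end (terminal -1, V#3); searched .####/...## to 7
compare (H): move=+1 vs pass=+1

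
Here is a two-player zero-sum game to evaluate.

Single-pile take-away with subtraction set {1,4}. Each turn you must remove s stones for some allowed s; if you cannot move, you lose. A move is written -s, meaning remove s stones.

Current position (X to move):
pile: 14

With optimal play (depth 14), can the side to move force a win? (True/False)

X winning at [14]: True

p1 X@[14]: -1[13]-1 -4[10]+1*
p2 O@[10]: -1[9]-1* -4[6]-1
p3 X@[9]: -1[8]-1 -4[5]+1*
p4 O@[5]: -1[4]-1* -4[1]-1
p5 X@[4]: -1[3]-1 -4[0]+1*
p6 O@[0] terminal -1; root [14] d14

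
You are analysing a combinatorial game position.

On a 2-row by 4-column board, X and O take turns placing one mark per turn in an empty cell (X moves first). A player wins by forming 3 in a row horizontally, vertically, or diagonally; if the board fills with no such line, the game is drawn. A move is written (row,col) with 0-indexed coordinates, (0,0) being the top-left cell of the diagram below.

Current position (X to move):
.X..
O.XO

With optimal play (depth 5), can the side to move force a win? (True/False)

p1 X@[.X../O.XO]: (0,0)[XX../O.XO]+0 (0,2)[.XX./O.XO]+1* (0,3)[.X.X/O.XO]+0 (1,1)[.X../OXXO]+0
p2 O@[.XX./O.XO]: (0,0)[OXX./O.XO]-1* (0,3)[.XXO/O.XO]-1 (1,1)[.XX./OOXO]-1
p3 X@[OXX./O.XO]: (0,3)[OXXX/O.XO]+1* (1,1)[OXX./OXXO]+0
p4 O@[OXXX/O.XO] terminal -1; root [.X../O.XO] d5

X winning at [.X../O.XO]: True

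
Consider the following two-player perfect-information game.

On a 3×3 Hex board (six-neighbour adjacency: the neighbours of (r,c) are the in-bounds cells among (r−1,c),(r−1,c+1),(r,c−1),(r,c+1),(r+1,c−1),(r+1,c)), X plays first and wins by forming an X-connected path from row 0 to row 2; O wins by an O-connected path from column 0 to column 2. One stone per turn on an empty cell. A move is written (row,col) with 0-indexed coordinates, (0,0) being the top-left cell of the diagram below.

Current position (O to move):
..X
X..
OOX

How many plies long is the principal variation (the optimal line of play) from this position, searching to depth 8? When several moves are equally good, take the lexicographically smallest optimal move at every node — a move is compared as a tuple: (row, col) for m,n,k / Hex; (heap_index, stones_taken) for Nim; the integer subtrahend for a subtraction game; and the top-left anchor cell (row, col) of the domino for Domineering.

[..X/X../OOX] O move#1: (0,0):-1/O.X/X../OOX, (0,1):-1/.OX/X../OOX, (1,1):-1/..X/XO./OOX, (1,2):+1/..X/X.O/OOX*
[..X/X.O/OOX] end (terminal -1, X#2); searched ..X/X../OOX to 8

PV length from [..X/X../OOX]: 1 ply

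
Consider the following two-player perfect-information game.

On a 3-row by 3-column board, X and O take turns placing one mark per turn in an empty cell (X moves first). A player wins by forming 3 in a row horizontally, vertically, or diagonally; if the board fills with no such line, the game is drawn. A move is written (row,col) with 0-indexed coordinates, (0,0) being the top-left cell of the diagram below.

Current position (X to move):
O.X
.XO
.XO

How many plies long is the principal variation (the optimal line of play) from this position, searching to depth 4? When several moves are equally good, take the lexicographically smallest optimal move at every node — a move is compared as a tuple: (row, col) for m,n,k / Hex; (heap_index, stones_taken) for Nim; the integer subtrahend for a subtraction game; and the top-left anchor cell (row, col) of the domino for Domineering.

PV length from [O.X/.XO/.XO]: 1 ply

p1 X@[O.X/.XO/.XO]: (0,1)[OXX/.XO/.XO]+1* (1,0)[O.X/XXO/.XO]+1 (2,0)[O.X/.XO/XXO]+1
p2 O@[OXX/.XO/.XO] terminal -1; root [O.X/.XO/.XO] d4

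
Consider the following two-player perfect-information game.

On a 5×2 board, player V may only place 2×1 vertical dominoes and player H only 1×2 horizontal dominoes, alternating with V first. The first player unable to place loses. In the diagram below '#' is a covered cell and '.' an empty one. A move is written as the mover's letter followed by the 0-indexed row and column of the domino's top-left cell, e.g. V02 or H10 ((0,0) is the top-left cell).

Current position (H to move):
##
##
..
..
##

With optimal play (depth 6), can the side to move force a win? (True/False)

H winning at [##/##/../../##]: True

p1 H@[##/##/../../##]: H20[##/##/##/../##]+1* H30[##/##/../##/##]+1
p2 V@[##/##/##/../##] terminal -1; root [##/##/../../##] d6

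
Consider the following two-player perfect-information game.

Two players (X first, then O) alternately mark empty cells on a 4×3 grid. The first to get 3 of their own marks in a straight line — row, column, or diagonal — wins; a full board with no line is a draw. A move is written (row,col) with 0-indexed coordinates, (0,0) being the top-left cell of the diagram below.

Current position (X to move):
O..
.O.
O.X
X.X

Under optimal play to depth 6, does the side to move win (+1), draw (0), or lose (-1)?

ply 1, X at O../.O./O.X/X.X | (0,1)=-1→OX./.O./O.X/X.X; (0,2)=-1→O.X/.O./O.X/X.X; (1,0)=-1→O../XO./O.X/X.X; (1,2)=+1→O../.OX/O.X/X.X*; (2,1)=-1→O../.O./OXX/X.X; (3,1)=+1→O../.O./O.X/XXX
ply 2: O../.OX/O.X/X.X is terminal -1 (O); from O../.O./O.X/X.X depth 6

value(O../.O./O.X/X.X, X) = +1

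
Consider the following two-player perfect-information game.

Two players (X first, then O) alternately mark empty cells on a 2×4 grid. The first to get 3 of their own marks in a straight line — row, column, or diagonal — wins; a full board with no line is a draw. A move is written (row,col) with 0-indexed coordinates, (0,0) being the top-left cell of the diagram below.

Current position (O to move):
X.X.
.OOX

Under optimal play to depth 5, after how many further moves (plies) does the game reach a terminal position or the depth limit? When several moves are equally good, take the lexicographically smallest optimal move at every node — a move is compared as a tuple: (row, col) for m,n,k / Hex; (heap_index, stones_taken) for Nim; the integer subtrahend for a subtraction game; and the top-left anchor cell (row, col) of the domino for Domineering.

ply 1, O at X.X./.OOX | (0,1)=+0→XOX./.OOX; (0,3)=-1→X.XO/.OOX; (1,0)=+1→X.X./OOOX*
ply 2: X.X./OOOX is terminal -1 (X); from X.X./.OOX depth 5

PV length from [X.X./.OOX]: 1 ply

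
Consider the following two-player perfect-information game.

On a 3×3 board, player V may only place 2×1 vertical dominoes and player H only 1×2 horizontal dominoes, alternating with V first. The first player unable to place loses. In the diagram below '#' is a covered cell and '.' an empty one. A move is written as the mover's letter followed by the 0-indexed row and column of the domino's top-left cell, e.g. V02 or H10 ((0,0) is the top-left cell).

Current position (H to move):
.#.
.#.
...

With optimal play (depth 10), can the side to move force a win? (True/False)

[.#./.#./...] H move#1: H20:-1/.#./.#./##.*, H21:-1/.#./.#./.##
[.#./.#./##.] V move#2: V00:+1/##./##./##.*, V02:+1/.##/.##/##., V12:+1/.#./.##/###
[##./##./##.] end (terminal -1, H#3); searched .#./.#./... to 10

H winning at [.#./.#./...]: False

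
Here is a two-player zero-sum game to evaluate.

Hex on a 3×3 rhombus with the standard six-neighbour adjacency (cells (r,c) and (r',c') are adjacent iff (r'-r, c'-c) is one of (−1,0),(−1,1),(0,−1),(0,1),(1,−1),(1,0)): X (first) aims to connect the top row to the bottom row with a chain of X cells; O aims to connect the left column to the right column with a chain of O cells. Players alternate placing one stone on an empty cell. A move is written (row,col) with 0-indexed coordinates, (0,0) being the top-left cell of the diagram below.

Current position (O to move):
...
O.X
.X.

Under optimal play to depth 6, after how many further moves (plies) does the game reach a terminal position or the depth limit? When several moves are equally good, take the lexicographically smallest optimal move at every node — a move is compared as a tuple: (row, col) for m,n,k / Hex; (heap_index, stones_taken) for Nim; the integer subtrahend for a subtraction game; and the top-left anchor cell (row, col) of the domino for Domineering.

PV length from [.../O.X/.X.]: 3 plies

p1 O@[.../O.X/.X.]: (0,0)[O../O.X/.X.]-1 (0,1)[.O./O.X/.X.]-1 (0,2)[..O/O.X/.X.]+1* (1,1)[.../OOX/.X.]-1 (2,0)[.../O.X/OX.]-1 (2,2)[.../O.X/.XO]-1
p2 X@[..O/O.X/.X.]: (0,0)[X.O/O.X/.X.]-1* (0,1)[.XO/O.X/.X.]-1 (1,1)[..O/OXX/.X.]-1 (2,0)[..O/O.X/XX.]-1 (2,2)[..O/O.X/.XX]-1
p3 O@[X.O/O.X/.X.]: (0,1)[XOO/O.X/.X.]+1* (1,1)[X.O/OOX/.X.]+1 (2,0)[X.O/O.X/OX.]+1 (2,2)[X.O/O.X/.XO]+1
p4 X@[XOO/O.X/.X.] terminal -1; root [.../O.X/.X.] d6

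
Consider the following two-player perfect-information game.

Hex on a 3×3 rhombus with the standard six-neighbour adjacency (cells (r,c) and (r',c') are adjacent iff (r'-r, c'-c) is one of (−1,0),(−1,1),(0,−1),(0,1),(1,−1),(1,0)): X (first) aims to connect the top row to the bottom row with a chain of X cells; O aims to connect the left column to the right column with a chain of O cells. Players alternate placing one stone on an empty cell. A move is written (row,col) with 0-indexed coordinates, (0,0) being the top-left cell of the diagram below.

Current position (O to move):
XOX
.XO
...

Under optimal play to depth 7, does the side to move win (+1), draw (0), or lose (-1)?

value(XOX/.XO/..., O) = -1

p1 O@[XOX/.XO/...]: (1,0)[XOX/OXO/...]-1* (2,0)[XOX/.XO/O..]-1 (2,1)[XOX/.XO/.O.]-1 (2,2)[XOX/.XO/..O]-1
p2 X@[XOX/OXO/...]: (2,0)[XOX/OXO/X..]+1* (2,1)[XOX/OXO/.X.]+1 (2,2)[XOX/OXO/..X]+1
p3 O@[XOX/OXO/X..] terminal -1; root [XOX/.XO/...] d7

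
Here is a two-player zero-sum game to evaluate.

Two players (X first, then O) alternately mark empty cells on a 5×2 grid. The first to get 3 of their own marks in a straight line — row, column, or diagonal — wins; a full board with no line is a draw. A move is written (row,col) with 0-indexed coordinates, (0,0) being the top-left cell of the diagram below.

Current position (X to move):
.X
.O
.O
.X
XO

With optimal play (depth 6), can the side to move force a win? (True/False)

X winning at [.X/.O/.O/.X/XO]: False

[.X/.O/.O/.X/XO] X move#1: (0,0):+0/XX/.O/.O/.X/XO*, (1,0):+0/.X/XO/.O/.X/XO, (2,0):+0/.X/.O/XO/.X/XO, (3,0):+0/.X/.O/.O/XX/XO
[XX/.O/.O/.X/XO] O move#2: (1,0):+0/XX/OO/.O/.X/XO*, (2,0):+0/XX/.O/OO/.X/XO, (3,0):+0/XX/.O/.O/OX/XO
[XX/OO/.O/.X/XO] X move#3: (2,0):+0/XX/OO/XO/.X/XO*, (3,0):+0/XX/OO/.O/XX/XO
[XX/OO/XO/.X/XO] O move#4: (3,0):+0/XX/OO/XO/OX/XO*
[XX/OO/XO/OX/XO] end (terminal +0, X#5); searched .X/.O/.O/.X/XO to 6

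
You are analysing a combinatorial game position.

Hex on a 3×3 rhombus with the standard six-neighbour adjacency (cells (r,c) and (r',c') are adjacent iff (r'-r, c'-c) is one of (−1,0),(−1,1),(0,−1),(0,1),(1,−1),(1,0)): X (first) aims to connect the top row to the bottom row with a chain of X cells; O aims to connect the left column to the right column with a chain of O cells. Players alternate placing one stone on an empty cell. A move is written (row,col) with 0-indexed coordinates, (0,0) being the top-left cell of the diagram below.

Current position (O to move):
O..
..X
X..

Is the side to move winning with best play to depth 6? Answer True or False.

O winning at [O../..X/X..]: False

ply 1, O at O../..X/X.. | (0,1)=-1→OO./..X/X..*; (0,2)=-1→O.O/..X/X..; (1,0)=-1→O../O.X/X..; (1,1)=-1→O../.OX/X..; (2,1)=-1→O../..X/XO.; (2,2)=-1→O../..X/X.O
ply 2, X at OO./..X/X.. | (0,2)=+1→OOX/..X/X..*; (1,0)=-1→OO./X.X/X..; (1,1)=-1→OO./.XX/X..; (2,1)=-1→OO./..X/XX.; (2,2)=-1→OO./..X/X.X
ply 3, O at OOX/..X/X.. | (1,0)=-1→OOX/O.X/X..*; (1,1)=-1→OOX/.OX/X..; (2,1)=-1→OOX/..X/XO.; (2,2)=-1→OOX/..X/X.O
ply 4, X at OOX/O.X/X.. | (1,1)=+1→OOX/OXX/X..*; (2,1)=+1→OOX/O.X/XX.; (2,2)=+1→OOX/O.X/X.X
ply 5: OOX/OXX/X.. is terminal -1 (O); from O../..X/X.. depth 6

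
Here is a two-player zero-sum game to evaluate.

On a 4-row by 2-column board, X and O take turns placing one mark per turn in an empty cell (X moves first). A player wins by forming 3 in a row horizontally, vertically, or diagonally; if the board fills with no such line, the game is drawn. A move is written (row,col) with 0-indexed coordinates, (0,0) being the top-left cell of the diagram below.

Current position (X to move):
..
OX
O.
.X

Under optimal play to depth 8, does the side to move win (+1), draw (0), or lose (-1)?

ply 1, X at ../OX/O./.X | (0,0)=-1→X./OX/O./.X; (0,1)=-1→.X/OX/O./.X; (2,1)=+1→../OX/OX/.X*; (3,0)=-1→../OX/O./XX
ply 2: ../OX/OX/.X is terminal -1 (O); from ../OX/O./.X depth 8

value(../OX/O./.X, X) = +1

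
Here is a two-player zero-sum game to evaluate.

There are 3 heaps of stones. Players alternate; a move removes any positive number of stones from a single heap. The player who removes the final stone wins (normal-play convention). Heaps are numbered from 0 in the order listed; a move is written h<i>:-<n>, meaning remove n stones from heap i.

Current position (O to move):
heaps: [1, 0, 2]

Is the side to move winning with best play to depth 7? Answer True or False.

O winning at [(1,0,2)]: True

[(1,0,2)] O move#1: h0:-1:-1/(0,0,2), h2:-1:+1/(1,0,1)*, h2:-2:-1/(1,0,0)
[(1,0,1)] X move#2: h0:-1:-1/(0,0,1)*, h2:-1:-1/(1,0,0)
[(0,0,1)] O move#3: h2:-1:+1/(0,0,0)*
[(0,0,0)] end (terminal -1, X#4); searched (1,0,2) to 7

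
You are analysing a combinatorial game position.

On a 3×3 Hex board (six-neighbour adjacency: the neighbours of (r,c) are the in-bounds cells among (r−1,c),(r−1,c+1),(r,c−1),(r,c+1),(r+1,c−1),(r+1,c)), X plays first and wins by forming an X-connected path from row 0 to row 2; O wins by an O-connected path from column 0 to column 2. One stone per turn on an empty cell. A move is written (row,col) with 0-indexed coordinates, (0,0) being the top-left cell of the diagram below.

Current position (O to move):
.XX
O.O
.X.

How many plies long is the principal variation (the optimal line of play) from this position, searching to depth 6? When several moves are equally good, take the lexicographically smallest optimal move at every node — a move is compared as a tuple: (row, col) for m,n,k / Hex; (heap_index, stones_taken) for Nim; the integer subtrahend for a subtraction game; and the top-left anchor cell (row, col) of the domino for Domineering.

[.XX/O.O/.X.] O move#1: (0,0):-1/OXX/O.O/.X., (1,1):+1/.XX/OOO/.X.*, (2,0):-1/.XX/O.O/OX., (2,2):-1/.XX/O.O/.XO
[.XX/OOO/.X.] end (terminal -1, X#2); searched .XX/O.O/.X. to 6

PV length from [.XX/O.O/.X.]: 1 ply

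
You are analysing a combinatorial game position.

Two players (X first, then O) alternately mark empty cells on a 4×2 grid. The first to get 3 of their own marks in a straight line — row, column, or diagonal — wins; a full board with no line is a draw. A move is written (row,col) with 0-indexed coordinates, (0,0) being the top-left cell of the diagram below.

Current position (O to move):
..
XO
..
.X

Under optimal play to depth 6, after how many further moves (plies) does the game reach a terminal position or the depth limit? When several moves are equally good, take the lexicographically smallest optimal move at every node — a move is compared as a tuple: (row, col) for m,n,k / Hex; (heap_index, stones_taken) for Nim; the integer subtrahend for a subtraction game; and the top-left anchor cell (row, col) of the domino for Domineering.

PV length from [../XO/../.X]: 5 plies

p1 O@[../XO/../.X]: (0,0)[O./XO/../.X]+0* (0,1)[.O/XO/../.X]+0 (2,0)[../XO/O./.X]+0 (2,1)[../XO/.O/.X]+0 (3,0)[../XO/../OX]+0
p2 X@[O./XO/../.X]: (0,1)[OX/XO/../.X]+0* (2,0)[O./XO/X./.X]+0 (2,1)[O./XO/.X/.X]+0 (3,0)[O./XO/../XX]+0
p3 O@[OX/XO/../.X]: (2,0)[OX/XO/O./.X]+0* (2,1)[OX/XO/.O/.X]+0 (3,0)[OX/XO/../OX]+0
p4 X@[OX/XO/O./.X]: (2,1)[OX/XO/OX/.X]+0* (3,0)[OX/XO/O./XX]+0
p5 O@[OX/XO/OX/.X]: (3,0)[OX/XO/OX/OX]+0*
p6 X@[OX/XO/OX/OX] terminal +0; root [../XO/../.X] d6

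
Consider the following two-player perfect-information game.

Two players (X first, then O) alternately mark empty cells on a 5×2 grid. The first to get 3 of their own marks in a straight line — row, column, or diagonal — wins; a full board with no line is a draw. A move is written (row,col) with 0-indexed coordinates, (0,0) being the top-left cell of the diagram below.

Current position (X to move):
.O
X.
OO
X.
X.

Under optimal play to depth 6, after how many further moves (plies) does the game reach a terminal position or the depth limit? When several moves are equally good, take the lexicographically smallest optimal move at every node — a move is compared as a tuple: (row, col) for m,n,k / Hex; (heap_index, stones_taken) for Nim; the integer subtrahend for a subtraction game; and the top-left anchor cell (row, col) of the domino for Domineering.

PV length from [.O/X./OO/X./X.]: 4 plies

p1 X@[.O/X./OO/X./X.]: (0,0)[XO/X./OO/X./X.]-1 (1,1)[.O/XX/OO/X./X.]+0* (3,1)[.O/X./OO/XX/X.]-1 (4,1)[.O/X./OO/X./XX]-1
p2 O@[.O/XX/OO/X./X.]: (0,0)[OO/XX/OO/X./X.]+0* (3,1)[.O/XX/OO/XO/X.]+0 (4,1)[.O/XX/OO/X./XO]+0
p3 X@[OO/XX/OO/X./X.]: (3,1)[OO/XX/OO/XX/X.]+0* (4,1)[OO/XX/OO/X./XX]+0
p4 O@[OO/XX/OO/XX/X.]: (4,1)[OO/XX/OO/XX/XO]+0*
p5 X@[OO/XX/OO/XX/XO] terminal +0; root [.O/X./OO/X./X.] d6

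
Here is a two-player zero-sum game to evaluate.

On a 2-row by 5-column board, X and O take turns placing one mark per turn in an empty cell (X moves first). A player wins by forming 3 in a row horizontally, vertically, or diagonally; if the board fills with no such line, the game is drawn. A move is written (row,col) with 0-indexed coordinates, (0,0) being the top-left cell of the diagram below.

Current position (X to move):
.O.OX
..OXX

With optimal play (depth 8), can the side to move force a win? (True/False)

p1 X@[.O.OX/..OXX]: (0,0)[XO.OX/..OXX]-1 (0,2)[.OXOX/..OXX]+0* (1,0)[.O.OX/X.OXX]-1 (1,1)[.O.OX/.XOXX]-1
p2 O@[.OXOX/..OXX]: (0,0)[OOXOX/..OXX]+0* (1,0)[.OXOX/O.OXX]+0 (1,1)[.OXOX/.OOXX]+0
p3 X@[OOXOX/..OXX]: (1,0)[OOXOX/X.OXX]+0* (1,1)[OOXOX/.XOXX]+0
p4 O@[OOXOX/X.OXX]: (1,1)[OOXOX/XOOXX]+0*
p5 X@[OOXOX/XOOXX] terminal +0; root [.O.OX/..OXX] d8

X winning at [.O.OX/..OXX]: False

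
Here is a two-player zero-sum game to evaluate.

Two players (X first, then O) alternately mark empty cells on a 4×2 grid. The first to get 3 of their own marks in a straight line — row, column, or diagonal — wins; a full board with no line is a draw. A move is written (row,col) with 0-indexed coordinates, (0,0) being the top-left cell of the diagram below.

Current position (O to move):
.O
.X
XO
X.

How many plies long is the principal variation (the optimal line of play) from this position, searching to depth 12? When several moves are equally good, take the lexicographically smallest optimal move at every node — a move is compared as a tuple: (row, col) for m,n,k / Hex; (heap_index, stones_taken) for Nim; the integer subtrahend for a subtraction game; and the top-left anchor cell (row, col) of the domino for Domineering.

PV length from [.O/.X/XO/X.]: 3 plies

ply 1, O at .O/.X/XO/X. | (0,0)=-1→OO/.X/XO/X.; (1,0)=+0→.O/OX/XO/X.*; (3,1)=-1→.O/.X/XO/XO
ply 2, X at .O/OX/XO/X. | (0,0)=+0→XO/OX/XO/X.*; (3,1)=+0→.O/OX/XO/XX
ply 3, O at XO/OX/XO/X. | (3,1)=+0→XO/OX/XO/XO*
ply 4: XO/OX/XO/XO is terminal +0 (X); from .O/.X/XO/X. depth 12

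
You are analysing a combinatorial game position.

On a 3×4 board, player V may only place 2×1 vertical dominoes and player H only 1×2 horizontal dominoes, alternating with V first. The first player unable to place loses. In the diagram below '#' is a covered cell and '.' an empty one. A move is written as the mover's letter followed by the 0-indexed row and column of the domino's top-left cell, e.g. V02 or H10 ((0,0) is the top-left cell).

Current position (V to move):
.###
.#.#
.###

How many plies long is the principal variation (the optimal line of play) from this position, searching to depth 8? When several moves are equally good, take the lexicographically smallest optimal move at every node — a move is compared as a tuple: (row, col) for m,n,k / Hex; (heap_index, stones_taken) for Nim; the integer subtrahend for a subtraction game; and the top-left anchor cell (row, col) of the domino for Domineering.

[.###/.#.#/.###] V move#1: V00:+1/####/##.#/.###*, V10:+1/.###/##.#/####
[####/##.#/.###] end (terminal -1, H#2); searched .###/.#.#/.### to 8

PV length from [.###/.#.#/.###]: 1 ply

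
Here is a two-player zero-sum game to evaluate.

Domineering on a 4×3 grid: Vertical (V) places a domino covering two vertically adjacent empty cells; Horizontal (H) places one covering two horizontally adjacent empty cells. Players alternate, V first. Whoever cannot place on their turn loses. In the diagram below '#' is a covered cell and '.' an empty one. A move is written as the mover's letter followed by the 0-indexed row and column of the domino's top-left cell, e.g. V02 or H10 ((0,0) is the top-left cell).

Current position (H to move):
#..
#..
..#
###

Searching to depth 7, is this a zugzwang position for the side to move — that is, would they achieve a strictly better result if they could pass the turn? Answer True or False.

p1 H@[#../#../..#/###]: H01[###/#../..#/###]-1 H11[#../###/..#/###]+1* H20[#../#../###/###]-1
p2 V@[#../###/..#/###] terminal -1; root [#../#../..#/###] d7
pass branch (V moves first from the same position):
  | p1 V@[#../#../..#/###]: V01[##./##./..#/###]+1* V02[#.#/#.#/..#/###]+1 V11[#../##./.##/###]-1
  | p2 H@[##./##./..#/###]: H20[##./##./###/###]-1*
  | p3 V@[##./##./###/###]: V02[###/###/###/###]+1*
  | p4 H@[###/###/###/###] terminal -1; root [#../#../..#/###] d7
H moving scores +1; H passing scores -1

zugzwang(#../#../..#/###, H) = False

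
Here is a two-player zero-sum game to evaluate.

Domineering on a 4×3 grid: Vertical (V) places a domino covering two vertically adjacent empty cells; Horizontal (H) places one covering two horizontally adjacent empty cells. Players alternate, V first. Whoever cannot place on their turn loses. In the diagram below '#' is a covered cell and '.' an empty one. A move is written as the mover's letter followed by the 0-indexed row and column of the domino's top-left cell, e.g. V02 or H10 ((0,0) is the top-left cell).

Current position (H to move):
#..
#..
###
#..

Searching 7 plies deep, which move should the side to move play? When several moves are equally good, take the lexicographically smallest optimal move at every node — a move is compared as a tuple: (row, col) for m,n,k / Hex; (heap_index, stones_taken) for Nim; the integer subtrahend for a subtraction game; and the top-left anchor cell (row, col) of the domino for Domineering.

p1 H@[#../#../###/#..]: H01[###/#../###/#..]+1* H11[#../###/###/#..]+1 H31[#../#../###/###]-1
p2 V@[###/#../###/#..] terminal -1; root [#../#../###/#..] d7

H's best at [#../#../###/#..]: H01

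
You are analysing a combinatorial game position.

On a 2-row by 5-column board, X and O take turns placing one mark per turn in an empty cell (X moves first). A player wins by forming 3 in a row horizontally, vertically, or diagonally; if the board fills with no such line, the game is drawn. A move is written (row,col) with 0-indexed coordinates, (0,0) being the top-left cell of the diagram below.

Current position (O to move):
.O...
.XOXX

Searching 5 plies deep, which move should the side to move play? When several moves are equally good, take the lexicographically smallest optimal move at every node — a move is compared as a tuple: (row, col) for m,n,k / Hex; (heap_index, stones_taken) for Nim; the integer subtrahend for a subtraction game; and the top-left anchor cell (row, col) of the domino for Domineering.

p1 O@[.O.../.XOXX]: (0,0)[OO.../.XOXX]+0 (0,2)[.OO../.XOXX]+1* (0,3)[.O.O./.XOXX]+0 (0,4)[.O..O/.XOXX]+0 (1,0)[.O.../OXOXX]+0
p2 X@[.OO../.XOXX]: (0,0)[XOO../.XOXX]-1* (0,3)[.OOX./.XOXX]-1 (0,4)[.OO.X/.XOXX]-1 (1,0)[.OO../XXOXX]-1
p3 O@[XOO../.XOXX]: (0,3)[XOOO./.XOXX]+1* (0,4)[XOO.O/.XOXX]+0 (1,0)[XOO../OXOXX]+0
p4 X@[XOOO./.XOXX] terminal -1; root [.O.../.XOXX] d5

O's best at [.O.../.XOXX]: (0,2)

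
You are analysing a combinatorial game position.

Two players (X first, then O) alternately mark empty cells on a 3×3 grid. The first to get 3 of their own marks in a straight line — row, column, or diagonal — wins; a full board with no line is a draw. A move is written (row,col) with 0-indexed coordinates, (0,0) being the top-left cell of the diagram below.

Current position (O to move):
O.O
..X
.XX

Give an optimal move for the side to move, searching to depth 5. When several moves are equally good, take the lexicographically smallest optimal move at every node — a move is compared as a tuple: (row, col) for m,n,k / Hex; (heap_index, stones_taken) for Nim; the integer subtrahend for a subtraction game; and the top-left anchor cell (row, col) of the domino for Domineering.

ply 1, O at O.O/..X/.XX | (0,1)=+1→OOO/..X/.XX*; (1,0)=-1→O.O/O.X/.XX; (1,1)=-1→O.O/.OX/.XX; (2,0)=+1→O.O/..X/OXX
ply 2: OOO/..X/.XX is terminal -1 (X); from O.O/..X/.XX depth 5

O's best at [O.O/..X/.XX]: (0,1)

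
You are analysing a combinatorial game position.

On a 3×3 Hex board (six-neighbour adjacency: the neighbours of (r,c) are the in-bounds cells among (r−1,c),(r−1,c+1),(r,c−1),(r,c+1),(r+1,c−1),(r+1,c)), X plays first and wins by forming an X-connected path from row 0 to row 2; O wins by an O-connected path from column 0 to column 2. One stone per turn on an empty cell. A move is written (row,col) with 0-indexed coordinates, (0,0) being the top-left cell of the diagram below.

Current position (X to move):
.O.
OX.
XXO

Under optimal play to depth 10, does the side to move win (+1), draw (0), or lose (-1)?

value(.O./OX./XXO, X) = +1

ply 1, X at .O./OX./XXO | (0,0)=-1→XO./OX./XXO; (0,2)=+1→.OX/OX./XXO*; (1,2)=-1→.O./OXX/XXO
ply 2: .OX/OX./XXO is terminal -1 (O); from .O./OX./XXO depth 10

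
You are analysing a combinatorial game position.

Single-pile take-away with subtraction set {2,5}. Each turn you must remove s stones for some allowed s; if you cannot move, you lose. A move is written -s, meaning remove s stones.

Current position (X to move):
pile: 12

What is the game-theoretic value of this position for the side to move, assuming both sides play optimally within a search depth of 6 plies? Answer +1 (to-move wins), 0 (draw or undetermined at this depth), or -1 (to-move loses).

value(12, X) = +1

[12] X move#1: -2:-1/10, -5:+1/7*
[7] O move#2: -2:-1/5*, -5:-1/2
[5] X move#3: -2:-1/3, -5:+1/0*
[0] end (terminal -1, O#4); searched 12 to 6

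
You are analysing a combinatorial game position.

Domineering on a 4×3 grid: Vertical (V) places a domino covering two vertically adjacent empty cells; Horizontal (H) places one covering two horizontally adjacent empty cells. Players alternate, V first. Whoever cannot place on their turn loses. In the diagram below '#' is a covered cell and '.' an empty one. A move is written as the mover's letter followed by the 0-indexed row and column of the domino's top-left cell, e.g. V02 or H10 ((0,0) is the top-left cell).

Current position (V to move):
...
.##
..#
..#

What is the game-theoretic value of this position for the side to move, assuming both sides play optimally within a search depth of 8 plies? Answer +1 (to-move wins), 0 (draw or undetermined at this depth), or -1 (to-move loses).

value(.../.##/..#/..#, V) = +1

[.../.##/..#/..#] V move#1: V00:-1/#../###/..#/..#, V10:-1/.../###/#.#/..#, V20:+1/.../.##/#.#/#.#*, V21:+1/.../.##/.##/.##
[.../.##/#.#/#.#] H move#2: H00:-1/##./.##/#.#/#.#*, H01:-1/.##/.##/#.#/#.#
[##./.##/#.#/#.#] V move#3: V21:+1/##./.##/###/###*
[##./.##/###/###] end (terminal -1, H#4); searched .../.##/..#/..# to 8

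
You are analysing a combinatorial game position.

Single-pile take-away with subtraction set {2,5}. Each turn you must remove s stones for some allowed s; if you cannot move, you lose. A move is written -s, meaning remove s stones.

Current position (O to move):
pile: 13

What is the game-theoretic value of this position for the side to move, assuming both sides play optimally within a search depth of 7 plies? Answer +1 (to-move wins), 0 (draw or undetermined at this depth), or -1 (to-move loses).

p1 O@[13]: -2[11]+1* -5[8]+1
p2 X@[11]: -2[9]-1* -5[6]-1
p3 O@[9]: -2[7]+1* -5[4]+1
p4 X@[7]: -2[5]-1* -5[2]-1
p5 O@[5]: -2[3]-1 -5[0]+1*
p6 X@[0] terminal -1; root [13] d7

value(13, O) = +1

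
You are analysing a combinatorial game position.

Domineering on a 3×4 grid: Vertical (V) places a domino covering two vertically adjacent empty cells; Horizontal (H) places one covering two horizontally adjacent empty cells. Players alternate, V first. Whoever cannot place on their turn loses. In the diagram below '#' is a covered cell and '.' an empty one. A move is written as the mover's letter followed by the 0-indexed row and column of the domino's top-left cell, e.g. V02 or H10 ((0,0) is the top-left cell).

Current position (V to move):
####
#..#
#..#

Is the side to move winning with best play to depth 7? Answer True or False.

V winning at [####/#..#/#..#]: True

p1 V@[####/#..#/#..#]: V11[####/##.#/##.#]+1* V12[####/#.##/#.##]+1
p2 H@[####/##.#/##.#] terminal -1; root [####/#..#/#..#] d7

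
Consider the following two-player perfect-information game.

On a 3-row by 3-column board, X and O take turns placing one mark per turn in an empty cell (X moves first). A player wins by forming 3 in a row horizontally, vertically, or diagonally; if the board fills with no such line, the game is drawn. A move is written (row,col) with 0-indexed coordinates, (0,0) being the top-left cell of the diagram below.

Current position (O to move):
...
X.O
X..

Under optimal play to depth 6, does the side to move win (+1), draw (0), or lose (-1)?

ply 1, O at .../X.O/X.. | (0,0)=+0→O../X.O/X..*; (0,1)=-1→.O./X.O/X..; (0,2)=-1→..O/X.O/X..; (1,1)=-1→.../XOO/X..; (2,1)=-1→.../X.O/XO.; (2,2)=-1→.../X.O/X.O
ply 2, X at O../X.O/X.. | (0,1)=-1→OX./X.O/X..; (0,2)=+0→O.X/X.O/X..*; (1,1)=-1→O../XXO/X..; (2,1)=-1→O../X.O/XX.; (2,2)=+0→O../X.O/X.X
ply 3, O at O.X/X.O/X.. | (0,1)=-1→OOX/X.O/X..; (1,1)=+0→O.X/XOO/X..*; (2,1)=-1→O.X/X.O/XO.; (2,2)=-1→O.X/X.O/X.O
ply 4, X at O.X/XOO/X.. | (0,1)=-1→OXX/XOO/X..; (2,1)=-1→O.X/XOO/XX.; (2,2)=+0→O.X/XOO/X.X*
ply 5, O at O.X/XOO/X.X | (0,1)=-1→OOX/XOO/X.X; (2,1)=+0→O.X/XOO/XOX*
ply 6, X at O.X/XOO/XOX | (0,1)=+0→OXX/XOO/XOX*
ply 7: OXX/XOO/XOX is terminal +0 (O); from .../X.O/X.. depth 6

value(.../X.O/X.., O) = 0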